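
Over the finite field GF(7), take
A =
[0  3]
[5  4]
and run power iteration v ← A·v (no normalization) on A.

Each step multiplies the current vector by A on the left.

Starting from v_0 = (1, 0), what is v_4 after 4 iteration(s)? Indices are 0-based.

v_4 = (3, 3)

v_0 = (1, 0).
v_1 = A·v_0 = (0, 5).
v_2 = A·v_1 = (1, 6).
v_3 = A·v_2 = (4, 1).
v_4 = A·v_3 = (3, 3).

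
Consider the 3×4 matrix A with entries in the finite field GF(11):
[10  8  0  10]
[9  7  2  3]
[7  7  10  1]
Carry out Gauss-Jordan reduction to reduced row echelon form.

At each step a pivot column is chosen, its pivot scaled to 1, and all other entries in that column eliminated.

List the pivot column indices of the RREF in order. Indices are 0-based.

pivot(0,0)=10: scale R0 → (1, 3, 0, 1)
  clear (1,0): R1 −= (9)R0 → (0, 2, 2, 5)
  clear (2,0): R2 −= (7)R0 → (0, 8, 10, 5)
pivot(1,1)=2: scale R1 → (0, 1, 1, 8)
  clear (0,1): R0 −= (3)R1 → (1, 0, 8, 10)
  clear (2,1): R2 −= (8)R1 → (0, 0, 2, 7)
pivot(2,2)=2: scale R2 → (0, 0, 1, 9)
  clear (0,2): R0 −= (8)R2 → (1, 0, 0, 4)
  clear (1,2): R1 −= (1)R2 → (0, 1, 0, 10)

pivot columns: 0, 1, 2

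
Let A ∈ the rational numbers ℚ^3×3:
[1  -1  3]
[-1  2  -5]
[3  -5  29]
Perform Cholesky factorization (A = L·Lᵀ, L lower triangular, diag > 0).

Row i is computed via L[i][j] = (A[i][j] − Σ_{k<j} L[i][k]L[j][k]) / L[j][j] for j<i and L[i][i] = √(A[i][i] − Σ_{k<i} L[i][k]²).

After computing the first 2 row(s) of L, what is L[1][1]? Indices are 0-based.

Step 1: L[0][0] = √(1) = 1.
  L[1][0] = (-1) / L[0][0] = -1.
Step 2: L[1][1] = √(1) = 1.

L[1][1] = 1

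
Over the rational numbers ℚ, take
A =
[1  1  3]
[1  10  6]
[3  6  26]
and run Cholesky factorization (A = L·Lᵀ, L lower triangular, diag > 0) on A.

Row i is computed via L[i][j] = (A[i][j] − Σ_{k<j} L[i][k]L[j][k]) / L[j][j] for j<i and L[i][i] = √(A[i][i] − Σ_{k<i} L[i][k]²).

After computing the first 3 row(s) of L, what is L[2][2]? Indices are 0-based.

Step 1: L[0][0] = √(1) = 1.
  L[1][0] = (1) / L[0][0] = 1.
Step 2: L[1][1] = √(9) = 3.
  L[2][0] = (3) / L[0][0] = 3.
  L[2][1] = (3) / L[1][1] = 1.
Step 3: L[2][2] = √(16) = 4.

L[2][2] = 4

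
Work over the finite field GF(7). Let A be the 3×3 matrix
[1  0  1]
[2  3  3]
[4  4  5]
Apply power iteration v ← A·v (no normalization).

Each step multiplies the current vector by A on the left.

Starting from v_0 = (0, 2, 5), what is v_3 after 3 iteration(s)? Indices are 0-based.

v_3 = (6, 6, 1)

v_0 = (0, 2, 5).
v_1 = A·v_0 = (5, 0, 5).
v_2 = A·v_1 = (3, 4, 3).
v_3 = A·v_2 = (6, 6, 1).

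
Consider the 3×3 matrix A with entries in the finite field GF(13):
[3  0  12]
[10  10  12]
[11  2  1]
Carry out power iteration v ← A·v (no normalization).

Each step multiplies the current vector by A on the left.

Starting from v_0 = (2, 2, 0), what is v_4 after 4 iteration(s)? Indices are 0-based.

v_4 = (7, 8, 4)

v_0 = (2, 2, 0).
v_1 = A·v_0 = (6, 1, 0).
v_2 = A·v_1 = (5, 5, 3).
v_3 = A·v_2 = (12, 6, 3).
v_4 = A·v_3 = (7, 8, 4).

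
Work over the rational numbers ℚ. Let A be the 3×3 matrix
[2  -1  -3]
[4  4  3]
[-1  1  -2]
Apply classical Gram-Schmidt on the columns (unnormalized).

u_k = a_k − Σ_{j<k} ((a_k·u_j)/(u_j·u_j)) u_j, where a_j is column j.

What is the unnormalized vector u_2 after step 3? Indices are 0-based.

Step 1: u_0 = a_0 = (2, 4, -1).
Step 2: u_1 = a_1 − (13/21)·u_0 = (-47/21, 32/21, 34/21).
Step 3: u_2 = a_2 − (8/21)·u_0 − (169/209)·u_1 = (-408/209, 51/209, -612/209).

u_2 = (-408/209, 51/209, -612/209)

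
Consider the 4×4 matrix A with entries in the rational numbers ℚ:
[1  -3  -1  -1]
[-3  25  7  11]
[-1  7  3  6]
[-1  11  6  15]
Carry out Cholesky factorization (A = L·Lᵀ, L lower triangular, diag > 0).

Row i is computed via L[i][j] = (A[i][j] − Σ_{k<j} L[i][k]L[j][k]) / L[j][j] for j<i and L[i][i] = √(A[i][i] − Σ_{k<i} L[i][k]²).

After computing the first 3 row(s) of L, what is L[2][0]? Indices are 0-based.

Step 1: L[0][0] = √(1) = 1.
  L[1][0] = (-3) / L[0][0] = -3.
Step 2: L[1][1] = √(16) = 4.
  L[2][0] = (-1) / L[0][0] = -1.
  L[2][1] = (4) / L[1][1] = 1.
Step 3: L[2][2] = √(1) = 1.

L[2][0] = -1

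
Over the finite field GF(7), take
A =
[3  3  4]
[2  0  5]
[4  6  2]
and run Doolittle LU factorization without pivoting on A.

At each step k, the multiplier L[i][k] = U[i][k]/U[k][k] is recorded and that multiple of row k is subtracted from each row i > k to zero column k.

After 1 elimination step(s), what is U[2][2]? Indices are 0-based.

k=0: U[0][0]=3
  eliminate (1,0): mult=3, new row 1: (0, 5, 0); set L[1][0]=3
  eliminate (2,0): mult=6, new row 2: (0, 2, 6); set L[2][0]=6

U[2][2] = 6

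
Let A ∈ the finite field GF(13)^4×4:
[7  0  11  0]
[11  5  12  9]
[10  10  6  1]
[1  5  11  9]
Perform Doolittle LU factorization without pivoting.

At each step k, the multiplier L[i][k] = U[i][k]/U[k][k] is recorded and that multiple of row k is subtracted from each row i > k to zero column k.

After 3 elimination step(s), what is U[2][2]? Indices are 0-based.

U[2][2] = 12

[col 0] pivot 7
  R1 -= 9*R0 → (0, 5, 4, 9)  (L[1][0] := 9)
  R2 -= 7*R0 → (0, 10, 7, 1)  (L[2][0] := 7)
  R3 -= 2*R0 → (0, 5, 2, 9)  (L[3][0] := 2)
[col 1] pivot 5
  R2 -= 2*R1 → (0, 0, 12, 9)  (L[2][1] := 2)
  R3 -= 1*R1 → (0, 0, 11, 0)  (L[3][1] := 1)
[col 2] pivot 12
  R3 -= 2*R2 → (0, 0, 0, 8)  (L[3][2] := 2)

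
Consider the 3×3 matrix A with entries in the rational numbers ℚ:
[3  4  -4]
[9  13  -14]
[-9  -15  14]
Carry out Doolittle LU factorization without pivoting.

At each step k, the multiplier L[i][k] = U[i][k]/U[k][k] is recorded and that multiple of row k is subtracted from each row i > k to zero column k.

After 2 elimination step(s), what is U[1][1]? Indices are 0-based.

[col 0] pivot 3
  R1 -= 3*R0 → (0, 1, -2)  (L[1][0] := 3)
  R2 -= -3*R0 → (0, -3, 2)  (L[2][0] := -3)
[col 1] pivot 1
  R2 -= -3*R1 → (0, 0, -4)  (L[2][1] := -3)

U[1][1] = 1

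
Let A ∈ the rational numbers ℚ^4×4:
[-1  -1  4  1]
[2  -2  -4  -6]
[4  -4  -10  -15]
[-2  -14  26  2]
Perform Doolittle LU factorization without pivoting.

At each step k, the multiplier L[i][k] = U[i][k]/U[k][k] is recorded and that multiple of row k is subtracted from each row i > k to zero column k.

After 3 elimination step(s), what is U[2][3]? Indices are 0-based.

k=0: U[0][0]=-1
  eliminate (1,0): mult=-2, new row 1: (0, -4, 4, -4); set L[1][0]=-2
  eliminate (2,0): mult=-4, new row 2: (0, -8, 6, -11); set L[2][0]=-4
  eliminate (3,0): mult=2, new row 3: (0, -12, 18, 0); set L[3][0]=2
k=1: U[1][1]=-4
  eliminate (2,1): mult=2, new row 2: (0, 0, -2, -3); set L[2][1]=2
  eliminate (3,1): mult=3, new row 3: (0, 0, 6, 12); set L[3][1]=3
k=2: U[2][2]=-2
  eliminate (3,2): mult=-3, new row 3: (0, 0, 0, 3); set L[3][2]=-3

U[2][3] = -3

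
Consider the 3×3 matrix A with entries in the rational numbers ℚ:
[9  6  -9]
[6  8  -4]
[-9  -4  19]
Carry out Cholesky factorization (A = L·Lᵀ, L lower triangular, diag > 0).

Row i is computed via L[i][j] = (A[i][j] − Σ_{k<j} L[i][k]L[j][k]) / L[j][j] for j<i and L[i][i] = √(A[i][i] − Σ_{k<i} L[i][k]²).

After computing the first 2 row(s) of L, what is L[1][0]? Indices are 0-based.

L[1][0] = 2

Step 1: L[0][0] = √(9) = 3.
  L[1][0] = (6) / L[0][0] = 2.
Step 2: L[1][1] = √(4) = 2.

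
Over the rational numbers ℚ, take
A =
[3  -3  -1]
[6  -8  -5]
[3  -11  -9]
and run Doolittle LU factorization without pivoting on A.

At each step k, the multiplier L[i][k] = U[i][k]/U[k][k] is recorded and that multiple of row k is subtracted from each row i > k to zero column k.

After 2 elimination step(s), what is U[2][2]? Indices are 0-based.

[col 0] pivot 3
  R1 -= 2*R0 → (0, -2, -3)  (L[1][0] := 2)
  R2 -= 1*R0 → (0, -8, -8)  (L[2][0] := 1)
[col 1] pivot -2
  R2 -= 4*R1 → (0, 0, 4)  (L[2][1] := 4)

U[2][2] = 4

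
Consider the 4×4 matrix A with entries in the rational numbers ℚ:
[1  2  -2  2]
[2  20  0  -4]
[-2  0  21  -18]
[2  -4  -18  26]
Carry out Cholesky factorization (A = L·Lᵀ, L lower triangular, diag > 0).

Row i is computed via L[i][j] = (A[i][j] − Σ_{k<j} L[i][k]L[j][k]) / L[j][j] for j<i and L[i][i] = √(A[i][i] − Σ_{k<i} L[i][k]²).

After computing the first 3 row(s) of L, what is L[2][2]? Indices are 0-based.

Step 1: L[0][0] = √(1) = 1.
  L[1][0] = (2) / L[0][0] = 2.
Step 2: L[1][1] = √(16) = 4.
  L[2][0] = (-2) / L[0][0] = -2.
  L[2][1] = (4) / L[1][1] = 1.
Step 3: L[2][2] = √(16) = 4.

L[2][2] = 4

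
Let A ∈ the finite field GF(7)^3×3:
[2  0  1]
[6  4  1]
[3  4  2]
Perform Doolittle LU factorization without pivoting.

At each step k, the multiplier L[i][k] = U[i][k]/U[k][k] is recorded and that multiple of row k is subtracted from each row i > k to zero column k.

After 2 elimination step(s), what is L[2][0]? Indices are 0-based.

k=0: U[0][0]=2
  eliminate (1,0): mult=3, new row 1: (0, 4, 5); set L[1][0]=3
  eliminate (2,0): mult=5, new row 2: (0, 4, 4); set L[2][0]=5
k=1: U[1][1]=4
  eliminate (2,1): mult=1, new row 2: (0, 0, 6); set L[2][1]=1

L[2][0] = 5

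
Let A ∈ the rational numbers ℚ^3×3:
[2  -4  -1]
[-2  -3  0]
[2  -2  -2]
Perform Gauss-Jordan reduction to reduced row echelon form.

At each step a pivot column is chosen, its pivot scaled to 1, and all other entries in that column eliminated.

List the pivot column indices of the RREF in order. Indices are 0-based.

pivot columns: 0, 1, 2

step 1: normalize row 0 (÷2) = (1, -2, -1/2)
  row 1: subtract -2×row0 = (0, -7, -1)
  row 2: subtract 2×row0 = (0, 2, -1)
step 2: normalize row 1 (÷-7) = (0, 1, 1/7)
  row 0: subtract -2×row1 = (1, 0, -3/14)
  row 2: subtract 2×row1 = (0, 0, -9/7)
step 3: normalize row 2 (÷-9/7) = (0, 0, 1)
  row 0: subtract -3/14×row2 = (1, 0, 0)
  row 1: subtract 1/7×row2 = (0, 1, 0)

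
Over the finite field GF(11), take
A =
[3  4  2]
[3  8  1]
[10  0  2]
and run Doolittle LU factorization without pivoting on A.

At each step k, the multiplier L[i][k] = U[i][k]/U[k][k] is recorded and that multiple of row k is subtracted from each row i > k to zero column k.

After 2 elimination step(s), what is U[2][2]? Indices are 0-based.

U[2][2] = 3

[col 0] pivot 3
  R1 -= 1*R0 → (0, 4, 10)  (L[1][0] := 1)
  R2 -= 7*R0 → (0, 5, 10)  (L[2][0] := 7)
[col 1] pivot 4
  R2 -= 4*R1 → (0, 0, 3)  (L[2][1] := 4)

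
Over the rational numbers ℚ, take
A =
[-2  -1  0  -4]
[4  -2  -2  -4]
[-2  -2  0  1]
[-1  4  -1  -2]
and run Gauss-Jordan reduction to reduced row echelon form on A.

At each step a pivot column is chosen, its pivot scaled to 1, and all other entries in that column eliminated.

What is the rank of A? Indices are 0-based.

rank = 4

step 1: normalize row 0 (÷-2) = (1, 1/2, 0, 2)
  row 1: subtract 4×row0 = (0, -4, -2, -12)
  row 2: subtract -2×row0 = (0, -1, 0, 5)
  row 3: subtract -1×row0 = (0, 9/2, -1, 0)
step 2: normalize row 1 (÷-4) = (0, 1, 1/2, 3)
  row 0: subtract 1/2×row1 = (1, 0, -1/4, 1/2)
  row 2: subtract -1×row1 = (0, 0, 1/2, 8)
  row 3: subtract 9/2×row1 = (0, 0, -13/4, -27/2)
step 3: normalize row 2 (÷1/2) = (0, 0, 1, 16)
  row 0: subtract -1/4×row2 = (1, 0, 0, 9/2)
  row 1: subtract 1/2×row2 = (0, 1, 0, -5)
  row 3: subtract -13/4×row2 = (0, 0, 0, 77/2)
step 4: normalize row 3 (÷77/2) = (0, 0, 0, 1)
  row 0: subtract 9/2×row3 = (1, 0, 0, 0)
  row 1: subtract -5×row3 = (0, 1, 0, 0)
  row 2: subtract 16×row3 = (0, 0, 1, 0)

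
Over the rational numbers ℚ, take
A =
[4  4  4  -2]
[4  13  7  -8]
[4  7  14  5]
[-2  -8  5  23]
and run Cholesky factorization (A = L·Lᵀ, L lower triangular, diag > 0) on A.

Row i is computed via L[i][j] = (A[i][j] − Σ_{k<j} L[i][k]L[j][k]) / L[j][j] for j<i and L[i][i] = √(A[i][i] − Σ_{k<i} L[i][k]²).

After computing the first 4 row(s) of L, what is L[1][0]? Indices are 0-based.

L[1][0] = 2

Step 1: L[0][0] = √(4) = 2.
  L[1][0] = (4) / L[0][0] = 2.
Step 2: L[1][1] = √(9) = 3.
  L[2][0] = (4) / L[0][0] = 2.
  L[2][1] = (3) / L[1][1] = 1.
Step 3: L[2][2] = √(9) = 3.
  L[3][0] = (-2) / L[0][0] = -1.
  L[3][1] = (-6) / L[1][1] = -2.
  L[3][2] = (9) / L[2][2] = 3.
Step 4: L[3][3] = √(9) = 3.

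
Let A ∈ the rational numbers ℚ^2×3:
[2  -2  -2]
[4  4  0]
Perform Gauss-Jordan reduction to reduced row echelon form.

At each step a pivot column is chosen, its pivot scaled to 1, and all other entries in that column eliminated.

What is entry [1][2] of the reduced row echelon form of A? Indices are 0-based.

M[1][2] = 1/2

pivot(0,0)=2: scale R0 → (1, -1, -1)
  clear (1,0): R1 −= (4)R0 → (0, 8, 4)
pivot(1,1)=8: scale R1 → (0, 1, 1/2)
  clear (0,1): R0 −= (-1)R1 → (1, 0, -1/2)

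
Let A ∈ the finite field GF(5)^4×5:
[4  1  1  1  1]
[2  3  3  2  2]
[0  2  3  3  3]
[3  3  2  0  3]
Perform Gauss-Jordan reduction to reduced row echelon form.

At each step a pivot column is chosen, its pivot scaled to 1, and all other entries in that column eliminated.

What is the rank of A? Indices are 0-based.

[1] R0 /= 4  ⇒  (1, 4, 4, 4, 4)
     R1 -= 2·R0  ⇒  (0, 0, 0, 4, 4)
     R3 -= 3·R0  ⇒  (0, 1, 0, 3, 1)
[2] R1 <-> R2
[2] R1 /= 2  ⇒  (0, 1, 4, 4, 4)
     R0 -= 4·R1  ⇒  (1, 0, 3, 3, 3)
     R3 -= 1·R1  ⇒  (0, 0, 1, 4, 2)
[3] R2 <-> R3
[3] R2 /= 1  ⇒  (0, 0, 1, 4, 2)
     R0 -= 3·R2  ⇒  (1, 0, 0, 1, 2)
     R1 -= 4·R2  ⇒  (0, 1, 0, 3, 1)
[4] R3 /= 4  ⇒  (0, 0, 0, 1, 1)
     R0 -= 1·R3  ⇒  (1, 0, 0, 0, 1)
     R1 -= 3·R3  ⇒  (0, 1, 0, 0, 3)
     R2 -= 4·R3  ⇒  (0, 0, 1, 0, 3)

rank = 4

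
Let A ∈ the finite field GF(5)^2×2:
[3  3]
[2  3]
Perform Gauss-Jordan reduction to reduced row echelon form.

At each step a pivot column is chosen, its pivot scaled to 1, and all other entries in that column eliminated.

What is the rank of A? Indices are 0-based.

pivot(0,0)=3: scale R0 → (1, 1)
  clear (1,0): R1 −= (2)R0 → (0, 1)
pivot(1,1)=1: scale R1 → (0, 1)
  clear (0,1): R0 −= (1)R1 → (1, 0)

rank = 2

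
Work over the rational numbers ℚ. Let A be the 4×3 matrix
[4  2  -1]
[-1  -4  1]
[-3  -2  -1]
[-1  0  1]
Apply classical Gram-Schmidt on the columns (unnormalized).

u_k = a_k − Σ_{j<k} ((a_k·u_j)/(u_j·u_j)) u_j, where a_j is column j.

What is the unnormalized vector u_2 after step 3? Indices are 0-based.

u_2 = (-2/3, 1/3, -4/3, 1)

Step 1: u_0 = a_0 = (4, -1, -3, -1).
Step 2: u_1 = a_1 − (2/3)·u_0 = (-2/3, -10/3, 0, 2/3).
Step 3: u_2 = a_2 − (-1/9)·u_0 − (-1/6)·u_1 = (-2/3, 1/3, -4/3, 1).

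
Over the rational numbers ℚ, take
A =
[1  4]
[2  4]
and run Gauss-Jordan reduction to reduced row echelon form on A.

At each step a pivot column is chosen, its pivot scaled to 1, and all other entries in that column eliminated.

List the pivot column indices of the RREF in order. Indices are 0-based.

pivot columns: 0, 1

step 1: normalize row 0 (÷1) = (1, 4)
  row 1: subtract 2×row0 = (0, -4)
step 2: normalize row 1 (÷-4) = (0, 1)
  row 0: subtract 4×row1 = (1, 0)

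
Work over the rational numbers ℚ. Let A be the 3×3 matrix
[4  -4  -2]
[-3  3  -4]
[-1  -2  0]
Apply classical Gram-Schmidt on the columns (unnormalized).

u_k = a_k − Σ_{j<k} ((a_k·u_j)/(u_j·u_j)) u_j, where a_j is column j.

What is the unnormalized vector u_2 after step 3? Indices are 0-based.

Step 1: u_0 = a_0 = (4, -3, -1).
Step 2: u_1 = a_1 − (-23/26)·u_0 = (-6/13, 9/26, -75/26).
Step 3: u_2 = a_2 − (2/13)·u_0 − (-4/75)·u_1 = (-66/25, -88/25, 0).

u_2 = (-66/25, -88/25, 0)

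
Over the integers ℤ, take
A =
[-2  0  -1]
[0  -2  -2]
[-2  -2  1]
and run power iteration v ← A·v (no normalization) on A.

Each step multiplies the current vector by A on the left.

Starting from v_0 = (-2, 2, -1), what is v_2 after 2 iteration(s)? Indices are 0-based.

v_2 = (-9, 6, -7)

v_0 = (-2, 2, -1).
v_1 = A·v_0 = (5, -2, -1).
v_2 = A·v_1 = (-9, 6, -7).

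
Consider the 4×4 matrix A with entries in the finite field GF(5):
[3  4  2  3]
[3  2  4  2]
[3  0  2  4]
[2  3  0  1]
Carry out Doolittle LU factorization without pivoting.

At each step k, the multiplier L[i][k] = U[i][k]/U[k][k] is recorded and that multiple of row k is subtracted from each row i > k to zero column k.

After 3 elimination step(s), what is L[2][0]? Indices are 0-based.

L[2][0] = 1

[col 0] pivot 3
  R1 -= 1*R0 → (0, 3, 2, 4)  (L[1][0] := 1)
  R2 -= 1*R0 → (0, 1, 0, 1)  (L[2][0] := 1)
  R3 -= 4*R0 → (0, 2, 2, 4)  (L[3][0] := 4)
[col 1] pivot 3
  R2 -= 2*R1 → (0, 0, 1, 3)  (L[2][1] := 2)
  R3 -= 4*R1 → (0, 0, 4, 3)  (L[3][1] := 4)
[col 2] pivot 1
  R3 -= 4*R2 → (0, 0, 0, 1)  (L[3][2] := 4)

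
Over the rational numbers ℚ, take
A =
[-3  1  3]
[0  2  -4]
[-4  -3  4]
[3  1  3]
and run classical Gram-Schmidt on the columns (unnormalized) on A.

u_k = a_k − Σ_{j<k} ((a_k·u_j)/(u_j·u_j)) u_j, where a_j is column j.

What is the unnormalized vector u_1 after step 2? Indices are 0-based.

Step 1: u_0 = a_0 = (-3, 0, -4, 3).
Step 2: u_1 = a_1 − (6/17)·u_0 = (35/17, 2, -27/17, -1/17).

u_1 = (35/17, 2, -27/17, -1/17)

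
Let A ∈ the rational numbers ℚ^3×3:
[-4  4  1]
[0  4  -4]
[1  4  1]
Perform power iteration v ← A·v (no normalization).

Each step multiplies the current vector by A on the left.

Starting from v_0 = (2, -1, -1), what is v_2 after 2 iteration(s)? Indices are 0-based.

v_0 = (2, -1, -1).
v_1 = A·v_0 = (-13, 0, -3).
v_2 = A·v_1 = (49, 12, -16).

v_2 = (49, 12, -16)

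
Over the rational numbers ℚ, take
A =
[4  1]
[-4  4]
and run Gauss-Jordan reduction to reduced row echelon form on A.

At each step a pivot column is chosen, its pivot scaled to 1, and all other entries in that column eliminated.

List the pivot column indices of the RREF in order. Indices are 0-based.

pivot(0,0)=4: scale R0 → (1, 1/4)
  clear (1,0): R1 −= (-4)R0 → (0, 5)
pivot(1,1)=5: scale R1 → (0, 1)
  clear (0,1): R0 −= (1/4)R1 → (1, 0)

pivot columns: 0, 1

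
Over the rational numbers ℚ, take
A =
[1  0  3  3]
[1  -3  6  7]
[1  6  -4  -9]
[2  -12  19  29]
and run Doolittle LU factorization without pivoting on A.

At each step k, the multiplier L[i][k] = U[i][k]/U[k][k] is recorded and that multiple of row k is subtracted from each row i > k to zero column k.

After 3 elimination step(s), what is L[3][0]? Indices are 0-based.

[col 0] pivot 1
  R1 -= 1*R0 → (0, -3, 3, 4)  (L[1][0] := 1)
  R2 -= 1*R0 → (0, 6, -7, -12)  (L[2][0] := 1)
  R3 -= 2*R0 → (0, -12, 13, 23)  (L[3][0] := 2)
[col 1] pivot -3
  R2 -= -2*R1 → (0, 0, -1, -4)  (L[2][1] := -2)
  R3 -= 4*R1 → (0, 0, 1, 7)  (L[3][1] := 4)
[col 2] pivot -1
  R3 -= -1*R2 → (0, 0, 0, 3)  (L[3][2] := -1)

L[3][0] = 2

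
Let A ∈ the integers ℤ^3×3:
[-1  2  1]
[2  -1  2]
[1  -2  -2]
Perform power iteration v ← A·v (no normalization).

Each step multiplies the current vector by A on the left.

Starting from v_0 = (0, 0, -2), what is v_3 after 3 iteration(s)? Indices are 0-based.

v_3 = (16, -16, -14)

v_0 = (0, 0, -2).
v_1 = A·v_0 = (-2, -4, 4).
v_2 = A·v_1 = (-2, 8, -2).
v_3 = A·v_2 = (16, -16, -14).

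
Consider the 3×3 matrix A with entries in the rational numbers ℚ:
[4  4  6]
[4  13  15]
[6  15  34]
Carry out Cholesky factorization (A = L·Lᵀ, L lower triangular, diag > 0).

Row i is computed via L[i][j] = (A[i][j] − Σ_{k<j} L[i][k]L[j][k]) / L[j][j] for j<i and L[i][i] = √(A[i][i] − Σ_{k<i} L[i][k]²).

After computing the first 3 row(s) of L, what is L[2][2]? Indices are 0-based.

L[2][2] = 4

Step 1: L[0][0] = √(4) = 2.
  L[1][0] = (4) / L[0][0] = 2.
Step 2: L[1][1] = √(9) = 3.
  L[2][0] = (6) / L[0][0] = 3.
  L[2][1] = (9) / L[1][1] = 3.
Step 3: L[2][2] = √(16) = 4.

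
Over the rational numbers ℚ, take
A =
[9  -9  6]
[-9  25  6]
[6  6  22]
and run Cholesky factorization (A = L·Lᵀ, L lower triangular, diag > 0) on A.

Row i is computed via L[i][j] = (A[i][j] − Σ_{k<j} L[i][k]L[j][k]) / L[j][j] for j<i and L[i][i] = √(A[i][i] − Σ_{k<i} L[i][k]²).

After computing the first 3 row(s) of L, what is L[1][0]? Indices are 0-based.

Step 1: L[0][0] = √(9) = 3.
  L[1][0] = (-9) / L[0][0] = -3.
Step 2: L[1][1] = √(16) = 4.
  L[2][0] = (6) / L[0][0] = 2.
  L[2][1] = (12) / L[1][1] = 3.
Step 3: L[2][2] = √(9) = 3.

L[1][0] = -3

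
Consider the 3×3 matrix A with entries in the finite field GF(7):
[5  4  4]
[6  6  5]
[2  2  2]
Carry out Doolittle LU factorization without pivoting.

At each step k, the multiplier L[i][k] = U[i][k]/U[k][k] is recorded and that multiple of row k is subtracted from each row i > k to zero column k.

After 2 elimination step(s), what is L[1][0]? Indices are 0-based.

k=0: U[0][0]=5
  eliminate (1,0): mult=4, new row 1: (0, 4, 3); set L[1][0]=4
  eliminate (2,0): mult=6, new row 2: (0, 6, 6); set L[2][0]=6
k=1: U[1][1]=4
  eliminate (2,1): mult=5, new row 2: (0, 0, 5); set L[2][1]=5

L[1][0] = 4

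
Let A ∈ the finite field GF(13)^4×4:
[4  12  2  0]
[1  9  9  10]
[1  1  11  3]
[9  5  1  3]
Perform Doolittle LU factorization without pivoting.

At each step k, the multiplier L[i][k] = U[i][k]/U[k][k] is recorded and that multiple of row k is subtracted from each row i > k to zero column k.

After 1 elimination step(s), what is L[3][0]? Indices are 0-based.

L[3][0] = 12

[col 0] pivot 4
  R1 -= 10*R0 → (0, 6, 2, 10)  (L[1][0] := 10)
  R2 -= 10*R0 → (0, 11, 4, 3)  (L[2][0] := 10)
  R3 -= 12*R0 → (0, 4, 3, 3)  (L[3][0] := 12)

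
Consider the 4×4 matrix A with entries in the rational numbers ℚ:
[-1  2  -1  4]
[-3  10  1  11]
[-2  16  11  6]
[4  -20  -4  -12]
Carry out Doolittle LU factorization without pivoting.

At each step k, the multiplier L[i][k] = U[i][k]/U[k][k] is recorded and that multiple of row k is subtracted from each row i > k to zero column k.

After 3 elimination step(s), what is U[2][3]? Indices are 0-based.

U[2][3] = 1

Step 1: pivot at (0,0) is -1.
  row1 ← row1 − (3)·row0  ⇒  L[1][0]=3, U row1=(0, 4, 4, -1)
  row2 ← row2 − (2)·row0  ⇒  L[2][0]=2, U row2=(0, 12, 13, -2)
  row3 ← row3 − (-4)·row0  ⇒  L[3][0]=-4, U row3=(0, -12, -8, 4)
Step 2: pivot at (1,1) is 4.
  row2 ← row2 − (3)·row1  ⇒  L[2][1]=3, U row2=(0, 0, 1, 1)
  row3 ← row3 − (-3)·row1  ⇒  L[3][1]=-3, U row3=(0, 0, 4, 1)
Step 3: pivot at (2,2) is 1.
  row3 ← row3 − (4)·row2  ⇒  L[3][2]=4, U row3=(0, 0, 0, -3)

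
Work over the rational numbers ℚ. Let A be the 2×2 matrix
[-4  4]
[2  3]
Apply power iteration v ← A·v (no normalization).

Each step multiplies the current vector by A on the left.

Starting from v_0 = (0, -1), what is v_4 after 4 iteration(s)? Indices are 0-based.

v_4 = (164, -297)

v_0 = (0, -1).
v_1 = A·v_0 = (-4, -3).
v_2 = A·v_1 = (4, -17).
v_3 = A·v_2 = (-84, -43).
v_4 = A·v_3 = (164, -297).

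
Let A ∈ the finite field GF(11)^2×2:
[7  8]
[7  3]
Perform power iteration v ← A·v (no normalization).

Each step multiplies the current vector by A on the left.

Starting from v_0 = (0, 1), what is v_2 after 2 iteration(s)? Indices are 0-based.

v_0 = (0, 1).
v_1 = A·v_0 = (8, 3).
v_2 = A·v_1 = (3, 10).

v_2 = (3, 10)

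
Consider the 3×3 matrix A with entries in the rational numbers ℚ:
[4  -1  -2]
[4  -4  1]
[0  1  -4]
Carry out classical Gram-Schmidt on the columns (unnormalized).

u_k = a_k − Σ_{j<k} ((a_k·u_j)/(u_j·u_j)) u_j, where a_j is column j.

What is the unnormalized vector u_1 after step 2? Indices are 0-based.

Step 1: u_0 = a_0 = (4, 4, 0).
Step 2: u_1 = a_1 − (-5/8)·u_0 = (3/2, -3/2, 1).

u_1 = (3/2, -3/2, 1)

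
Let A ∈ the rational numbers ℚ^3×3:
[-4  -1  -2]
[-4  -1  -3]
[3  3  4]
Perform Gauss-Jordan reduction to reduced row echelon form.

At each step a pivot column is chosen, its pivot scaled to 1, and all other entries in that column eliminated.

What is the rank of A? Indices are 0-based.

rank = 3

pivot(0,0)=-4: scale R0 → (1, 1/4, 1/2)
  clear (1,0): R1 −= (-4)R0 → (0, 0, -1)
  clear (2,0): R2 −= (3)R0 → (0, 9/4, 5/2)
pivot(1,1): swap R1↔R2
pivot(1,1)=9/4: scale R1 → (0, 1, 10/9)
  clear (0,1): R0 −= (1/4)R1 → (1, 0, 2/9)
pivot(2,2)=-1: scale R2 → (0, 0, 1)
  clear (0,2): R0 −= (2/9)R2 → (1, 0, 0)
  clear (1,2): R1 −= (10/9)R2 → (0, 1, 0)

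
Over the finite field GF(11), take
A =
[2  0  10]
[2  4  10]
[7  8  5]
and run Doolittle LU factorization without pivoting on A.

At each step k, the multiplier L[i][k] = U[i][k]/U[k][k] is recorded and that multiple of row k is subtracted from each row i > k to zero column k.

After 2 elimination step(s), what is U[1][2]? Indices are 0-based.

U[1][2] = 0

k=0: U[0][0]=2
  eliminate (1,0): mult=1, new row 1: (0, 4, 0); set L[1][0]=1
  eliminate (2,0): mult=9, new row 2: (0, 8, 3); set L[2][0]=9
k=1: U[1][1]=4
  eliminate (2,1): mult=2, new row 2: (0, 0, 3); set L[2][1]=2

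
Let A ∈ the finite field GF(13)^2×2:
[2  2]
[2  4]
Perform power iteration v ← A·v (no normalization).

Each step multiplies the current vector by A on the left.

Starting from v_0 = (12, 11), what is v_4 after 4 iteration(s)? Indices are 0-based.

v_4 = (4, 6)

v_0 = (12, 11).
v_1 = A·v_0 = (7, 3).
v_2 = A·v_1 = (7, 0).
v_3 = A·v_2 = (1, 1).
v_4 = A·v_3 = (4, 6).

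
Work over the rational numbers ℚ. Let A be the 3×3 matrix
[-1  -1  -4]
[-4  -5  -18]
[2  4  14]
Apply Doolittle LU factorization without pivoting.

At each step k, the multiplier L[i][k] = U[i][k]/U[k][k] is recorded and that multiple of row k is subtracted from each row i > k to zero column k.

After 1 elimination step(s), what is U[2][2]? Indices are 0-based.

U[2][2] = 6

Step 1: pivot at (0,0) is -1.
  row1 ← row1 − (4)·row0  ⇒  L[1][0]=4, U row1=(0, -1, -2)
  row2 ← row2 − (-2)·row0  ⇒  L[2][0]=-2, U row2=(0, 2, 6)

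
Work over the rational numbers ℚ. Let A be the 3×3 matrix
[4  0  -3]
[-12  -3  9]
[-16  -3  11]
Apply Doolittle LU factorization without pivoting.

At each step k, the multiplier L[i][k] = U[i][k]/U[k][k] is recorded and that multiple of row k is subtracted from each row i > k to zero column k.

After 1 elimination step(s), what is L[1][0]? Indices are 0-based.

Step 1: pivot at (0,0) is 4.
  row1 ← row1 − (-3)·row0  ⇒  L[1][0]=-3, U row1=(0, -3, 0)
  row2 ← row2 − (-4)·row0  ⇒  L[2][0]=-4, U row2=(0, -3, -1)

L[1][0] = -3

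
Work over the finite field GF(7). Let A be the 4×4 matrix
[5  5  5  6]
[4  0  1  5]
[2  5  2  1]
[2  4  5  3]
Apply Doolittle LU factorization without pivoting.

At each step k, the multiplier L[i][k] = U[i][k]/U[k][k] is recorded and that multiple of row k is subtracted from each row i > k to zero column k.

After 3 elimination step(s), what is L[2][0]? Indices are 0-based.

L[2][0] = 6

[col 0] pivot 5
  R1 -= 5*R0 → (0, 3, 4, 3)  (L[1][0] := 5)
  R2 -= 6*R0 → (0, 3, 0, 0)  (L[2][0] := 6)
  R3 -= 6*R0 → (0, 2, 3, 2)  (L[3][0] := 6)
[col 1] pivot 3
  R2 -= 1*R1 → (0, 0, 3, 4)  (L[2][1] := 1)
  R3 -= 3*R1 → (0, 0, 5, 0)  (L[3][1] := 3)
[col 2] pivot 3
  R3 -= 4*R2 → (0, 0, 0, 5)  (L[3][2] := 4)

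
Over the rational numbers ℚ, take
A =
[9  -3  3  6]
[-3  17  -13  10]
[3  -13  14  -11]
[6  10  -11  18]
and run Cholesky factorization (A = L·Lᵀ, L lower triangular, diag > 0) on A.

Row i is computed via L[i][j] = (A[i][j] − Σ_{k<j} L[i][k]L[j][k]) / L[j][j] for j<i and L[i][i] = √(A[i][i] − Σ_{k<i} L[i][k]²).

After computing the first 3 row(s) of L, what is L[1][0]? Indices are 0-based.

Step 1: L[0][0] = √(9) = 3.
  L[1][0] = (-3) / L[0][0] = -1.
Step 2: L[1][1] = √(16) = 4.
  L[2][0] = (3) / L[0][0] = 1.
  L[2][1] = (-12) / L[1][1] = -3.
Step 3: L[2][2] = √(4) = 2.

L[1][0] = -1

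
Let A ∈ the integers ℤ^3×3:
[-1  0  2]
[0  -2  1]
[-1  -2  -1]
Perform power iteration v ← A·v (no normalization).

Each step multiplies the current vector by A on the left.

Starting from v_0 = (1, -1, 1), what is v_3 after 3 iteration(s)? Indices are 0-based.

v_0 = (1, -1, 1).
v_1 = A·v_0 = (1, 3, 0).
v_2 = A·v_1 = (-1, -6, -7).
v_3 = A·v_2 = (-13, 5, 20).

v_3 = (-13, 5, 20)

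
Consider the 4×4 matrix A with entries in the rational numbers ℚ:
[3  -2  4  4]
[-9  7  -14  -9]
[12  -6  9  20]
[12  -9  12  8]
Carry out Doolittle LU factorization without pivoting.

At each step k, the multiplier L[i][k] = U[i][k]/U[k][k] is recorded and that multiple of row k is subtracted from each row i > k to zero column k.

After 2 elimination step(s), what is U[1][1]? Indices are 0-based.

U[1][1] = 1

k=0: U[0][0]=3
  eliminate (1,0): mult=-3, new row 1: (0, 1, -2, 3); set L[1][0]=-3
  eliminate (2,0): mult=4, new row 2: (0, 2, -7, 4); set L[2][0]=4
  eliminate (3,0): mult=4, new row 3: (0, -1, -4, -8); set L[3][0]=4
k=1: U[1][1]=1
  eliminate (2,1): mult=2, new row 2: (0, 0, -3, -2); set L[2][1]=2
  eliminate (3,1): mult=-1, new row 3: (0, 0, -6, -5); set L[3][1]=-1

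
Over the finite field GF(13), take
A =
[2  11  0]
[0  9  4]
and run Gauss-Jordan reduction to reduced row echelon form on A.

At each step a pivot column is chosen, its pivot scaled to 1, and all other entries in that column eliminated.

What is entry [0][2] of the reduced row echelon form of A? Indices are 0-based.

M[0][2] = 12

step 1: normalize row 0 (÷2) = (1, 12, 0)
step 2: normalize row 1 (÷9) = (0, 1, 12)
  row 0: subtract 12×row1 = (1, 0, 12)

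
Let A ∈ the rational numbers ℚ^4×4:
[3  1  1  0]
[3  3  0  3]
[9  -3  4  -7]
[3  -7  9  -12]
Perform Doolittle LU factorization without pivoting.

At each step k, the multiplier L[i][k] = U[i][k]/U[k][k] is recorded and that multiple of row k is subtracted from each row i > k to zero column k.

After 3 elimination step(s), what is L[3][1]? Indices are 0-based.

L[3][1] = -4

k=0: U[0][0]=3
  eliminate (1,0): mult=1, new row 1: (0, 2, -1, 3); set L[1][0]=1
  eliminate (2,0): mult=3, new row 2: (0, -6, 1, -7); set L[2][0]=3
  eliminate (3,0): mult=1, new row 3: (0, -8, 8, -12); set L[3][0]=1
k=1: U[1][1]=2
  eliminate (2,1): mult=-3, new row 2: (0, 0, -2, 2); set L[2][1]=-3
  eliminate (3,1): mult=-4, new row 3: (0, 0, 4, 0); set L[3][1]=-4
k=2: U[2][2]=-2
  eliminate (3,2): mult=-2, new row 3: (0, 0, 0, 4); set L[3][2]=-2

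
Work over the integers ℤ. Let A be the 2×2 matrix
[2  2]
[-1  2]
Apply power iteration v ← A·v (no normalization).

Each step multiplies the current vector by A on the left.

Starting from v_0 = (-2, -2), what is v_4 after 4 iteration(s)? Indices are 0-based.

v_0 = (-2, -2).
v_1 = A·v_0 = (-8, -2).
v_2 = A·v_1 = (-20, 4).
v_3 = A·v_2 = (-32, 28).
v_4 = A·v_3 = (-8, 88).

v_4 = (-8, 88)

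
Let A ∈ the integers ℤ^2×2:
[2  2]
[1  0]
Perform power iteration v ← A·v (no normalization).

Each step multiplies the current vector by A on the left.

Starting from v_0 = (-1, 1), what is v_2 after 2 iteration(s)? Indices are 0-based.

v_0 = (-1, 1).
v_1 = A·v_0 = (0, -1).
v_2 = A·v_1 = (-2, 0).

v_2 = (-2, 0)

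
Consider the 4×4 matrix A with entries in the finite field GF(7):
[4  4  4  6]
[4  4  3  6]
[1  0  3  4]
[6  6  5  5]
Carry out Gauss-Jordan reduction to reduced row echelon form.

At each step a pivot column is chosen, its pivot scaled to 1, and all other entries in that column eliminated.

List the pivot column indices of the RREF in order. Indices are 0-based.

[1] R0 /= 4  ⇒  (1, 1, 1, 5)
     R1 -= 4·R0  ⇒  (0, 0, 6, 0)
     R2 -= 1·R0  ⇒  (0, 6, 2, 6)
     R3 -= 6·R0  ⇒  (0, 0, 6, 3)
[2] R1 <-> R2
[2] R1 /= 6  ⇒  (0, 1, 5, 1)
     R0 -= 1·R1  ⇒  (1, 0, 3, 4)
[3] R2 /= 6  ⇒  (0, 0, 1, 0)
     R0 -= 3·R2  ⇒  (1, 0, 0, 4)
     R1 -= 5·R2  ⇒  (0, 1, 0, 1)
     R3 -= 6·R2  ⇒  (0, 0, 0, 3)
[4] R3 /= 3  ⇒  (0, 0, 0, 1)
     R0 -= 4·R3  ⇒  (1, 0, 0, 0)
     R1 -= 1·R3  ⇒  (0, 1, 0, 0)

pivot columns: 0, 1, 2, 3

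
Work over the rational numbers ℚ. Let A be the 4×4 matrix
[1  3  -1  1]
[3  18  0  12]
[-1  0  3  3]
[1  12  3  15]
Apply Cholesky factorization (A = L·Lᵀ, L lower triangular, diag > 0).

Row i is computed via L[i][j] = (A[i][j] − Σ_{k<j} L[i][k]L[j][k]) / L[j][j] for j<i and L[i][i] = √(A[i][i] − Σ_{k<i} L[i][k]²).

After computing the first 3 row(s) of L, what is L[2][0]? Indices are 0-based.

Step 1: L[0][0] = √(1) = 1.
  L[1][0] = (3) / L[0][0] = 3.
Step 2: L[1][1] = √(9) = 3.
  L[2][0] = (-1) / L[0][0] = -1.
  L[2][1] = (3) / L[1][1] = 1.
Step 3: L[2][2] = √(1) = 1.

L[2][0] = -1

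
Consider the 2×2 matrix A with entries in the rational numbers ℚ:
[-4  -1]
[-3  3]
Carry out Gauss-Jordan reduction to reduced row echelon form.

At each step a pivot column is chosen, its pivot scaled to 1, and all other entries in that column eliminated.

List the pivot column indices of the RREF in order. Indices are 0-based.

pivot columns: 0, 1

[1] R0 /= -4  ⇒  (1, 1/4)
     R1 -= -3·R0  ⇒  (0, 15/4)
[2] R1 /= 15/4  ⇒  (0, 1)
     R0 -= 1/4·R1  ⇒  (1, 0)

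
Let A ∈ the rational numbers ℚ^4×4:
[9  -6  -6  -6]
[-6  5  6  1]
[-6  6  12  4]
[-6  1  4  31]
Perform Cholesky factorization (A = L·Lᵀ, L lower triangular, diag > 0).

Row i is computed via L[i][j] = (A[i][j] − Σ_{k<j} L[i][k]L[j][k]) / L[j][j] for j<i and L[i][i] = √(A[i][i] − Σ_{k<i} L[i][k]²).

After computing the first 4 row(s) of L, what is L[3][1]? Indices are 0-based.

Step 1: L[0][0] = √(9) = 3.
  L[1][0] = (-6) / L[0][0] = -2.
Step 2: L[1][1] = √(1) = 1.
  L[2][0] = (-6) / L[0][0] = -2.
  L[2][1] = (2) / L[1][1] = 2.
Step 3: L[2][2] = √(4) = 2.
  L[3][0] = (-6) / L[0][0] = -2.
  L[3][1] = (-3) / L[1][1] = -3.
  L[3][2] = (6) / L[2][2] = 3.
Step 4: L[3][3] = √(9) = 3.

L[3][1] = -3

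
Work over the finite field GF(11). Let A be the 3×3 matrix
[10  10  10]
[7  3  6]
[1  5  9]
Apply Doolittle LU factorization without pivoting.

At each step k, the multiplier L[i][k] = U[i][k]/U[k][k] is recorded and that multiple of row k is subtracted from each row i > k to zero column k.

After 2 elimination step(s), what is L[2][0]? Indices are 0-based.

L[2][0] = 10

k=0: U[0][0]=10
  eliminate (1,0): mult=4, new row 1: (0, 7, 10); set L[1][0]=4
  eliminate (2,0): mult=10, new row 2: (0, 4, 8); set L[2][0]=10
k=1: U[1][1]=7
  eliminate (2,1): mult=10, new row 2: (0, 0, 7); set L[2][1]=10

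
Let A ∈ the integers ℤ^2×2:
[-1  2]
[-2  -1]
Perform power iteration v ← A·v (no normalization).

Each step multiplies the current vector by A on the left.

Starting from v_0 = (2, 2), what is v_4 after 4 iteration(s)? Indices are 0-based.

v_4 = (34, -62)

v_0 = (2, 2).
v_1 = A·v_0 = (2, -6).
v_2 = A·v_1 = (-14, 2).
v_3 = A·v_2 = (18, 26).
v_4 = A·v_3 = (34, -62).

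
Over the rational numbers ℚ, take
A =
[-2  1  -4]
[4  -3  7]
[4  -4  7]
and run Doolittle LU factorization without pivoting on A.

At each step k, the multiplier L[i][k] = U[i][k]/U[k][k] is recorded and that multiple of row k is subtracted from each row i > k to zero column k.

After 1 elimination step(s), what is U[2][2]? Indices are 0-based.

[col 0] pivot -2
  R1 -= -2*R0 → (0, -1, -1)  (L[1][0] := -2)
  R2 -= -2*R0 → (0, -2, -1)  (L[2][0] := -2)

U[2][2] = -1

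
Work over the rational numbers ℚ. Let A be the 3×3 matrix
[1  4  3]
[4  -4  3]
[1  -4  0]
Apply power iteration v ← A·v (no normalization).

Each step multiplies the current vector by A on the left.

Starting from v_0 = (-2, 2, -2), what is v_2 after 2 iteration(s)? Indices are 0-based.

v_2 = (-118, 58, 88)

v_0 = (-2, 2, -2).
v_1 = A·v_0 = (0, -22, -10).
v_2 = A·v_1 = (-118, 58, 88).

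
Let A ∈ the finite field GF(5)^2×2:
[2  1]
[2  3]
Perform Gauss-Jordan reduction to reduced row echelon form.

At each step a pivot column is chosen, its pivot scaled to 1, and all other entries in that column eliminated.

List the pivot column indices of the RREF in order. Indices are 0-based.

step 1: normalize row 0 (÷2) = (1, 3)
  row 1: subtract 2×row0 = (0, 2)
step 2: normalize row 1 (÷2) = (0, 1)
  row 0: subtract 3×row1 = (1, 0)

pivot columns: 0, 1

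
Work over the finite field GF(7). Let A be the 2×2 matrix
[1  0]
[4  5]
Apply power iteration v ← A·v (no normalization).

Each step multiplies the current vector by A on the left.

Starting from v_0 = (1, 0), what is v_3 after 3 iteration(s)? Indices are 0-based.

v_0 = (1, 0).
v_1 = A·v_0 = (1, 4).
v_2 = A·v_1 = (1, 3).
v_3 = A·v_2 = (1, 5).

v_3 = (1, 5)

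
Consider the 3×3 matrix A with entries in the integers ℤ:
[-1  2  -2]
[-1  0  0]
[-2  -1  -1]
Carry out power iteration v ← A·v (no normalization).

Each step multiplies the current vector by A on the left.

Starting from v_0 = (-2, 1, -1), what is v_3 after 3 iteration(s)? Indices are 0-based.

v_3 = (34, 10, 44)

v_0 = (-2, 1, -1).
v_1 = A·v_0 = (6, 2, 4).
v_2 = A·v_1 = (-10, -6, -18).
v_3 = A·v_2 = (34, 10, 44).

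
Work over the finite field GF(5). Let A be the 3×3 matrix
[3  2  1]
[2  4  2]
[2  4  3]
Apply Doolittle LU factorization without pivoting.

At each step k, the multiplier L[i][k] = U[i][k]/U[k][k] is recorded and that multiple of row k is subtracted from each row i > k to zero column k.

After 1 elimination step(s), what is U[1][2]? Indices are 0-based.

Step 1: pivot at (0,0) is 3.
  row1 ← row1 − (4)·row0  ⇒  L[1][0]=4, U row1=(0, 1, 3)
  row2 ← row2 − (4)·row0  ⇒  L[2][0]=4, U row2=(0, 1, 4)

U[1][2] = 3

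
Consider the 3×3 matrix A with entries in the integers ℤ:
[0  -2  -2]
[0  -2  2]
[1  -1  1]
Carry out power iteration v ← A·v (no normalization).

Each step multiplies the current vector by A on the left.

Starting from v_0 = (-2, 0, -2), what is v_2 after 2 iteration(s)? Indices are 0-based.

v_0 = (-2, 0, -2).
v_1 = A·v_0 = (4, -4, -4).
v_2 = A·v_1 = (16, 0, 4).

v_2 = (16, 0, 4)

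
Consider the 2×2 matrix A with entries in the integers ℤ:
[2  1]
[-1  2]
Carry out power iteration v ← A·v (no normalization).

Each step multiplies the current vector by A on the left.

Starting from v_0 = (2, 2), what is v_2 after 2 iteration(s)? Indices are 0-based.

v_2 = (14, -2)

v_0 = (2, 2).
v_1 = A·v_0 = (6, 2).
v_2 = A·v_1 = (14, -2).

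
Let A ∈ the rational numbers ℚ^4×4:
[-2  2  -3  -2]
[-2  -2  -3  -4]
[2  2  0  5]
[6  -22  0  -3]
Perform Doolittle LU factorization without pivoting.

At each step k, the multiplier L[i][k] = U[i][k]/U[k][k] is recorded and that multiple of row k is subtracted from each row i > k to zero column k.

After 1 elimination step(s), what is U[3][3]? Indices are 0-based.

k=0: U[0][0]=-2
  eliminate (1,0): mult=1, new row 1: (0, -4, 0, -2); set L[1][0]=1
  eliminate (2,0): mult=-1, new row 2: (0, 4, -3, 3); set L[2][0]=-1
  eliminate (3,0): mult=-3, new row 3: (0, -16, -9, -9); set L[3][0]=-3

U[3][3] = -9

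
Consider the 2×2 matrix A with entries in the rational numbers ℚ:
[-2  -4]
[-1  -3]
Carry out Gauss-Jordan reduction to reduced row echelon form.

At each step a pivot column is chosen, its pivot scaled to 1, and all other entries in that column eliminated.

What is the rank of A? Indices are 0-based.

[1] R0 /= -2  ⇒  (1, 2)
     R1 -= -1·R0  ⇒  (0, -1)
[2] R1 /= -1  ⇒  (0, 1)
     R0 -= 2·R1  ⇒  (1, 0)

rank = 2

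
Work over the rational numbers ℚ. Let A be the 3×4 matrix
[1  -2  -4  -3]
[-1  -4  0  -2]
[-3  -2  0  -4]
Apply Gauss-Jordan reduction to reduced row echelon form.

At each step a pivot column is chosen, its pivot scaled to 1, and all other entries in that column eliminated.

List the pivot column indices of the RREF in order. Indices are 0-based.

step 1: normalize row 0 (÷1) = (1, -2, -4, -3)
  row 1: subtract -1×row0 = (0, -6, -4, -5)
  row 2: subtract -3×row0 = (0, -8, -12, -13)
step 2: normalize row 1 (÷-6) = (0, 1, 2/3, 5/6)
  row 0: subtract -2×row1 = (1, 0, -8/3, -4/3)
  row 2: subtract -8×row1 = (0, 0, -20/3, -19/3)
step 3: normalize row 2 (÷-20/3) = (0, 0, 1, 19/20)
  row 0: subtract -8/3×row2 = (1, 0, 0, 6/5)
  row 1: subtract 2/3×row2 = (0, 1, 0, 1/5)

pivot columns: 0, 1, 2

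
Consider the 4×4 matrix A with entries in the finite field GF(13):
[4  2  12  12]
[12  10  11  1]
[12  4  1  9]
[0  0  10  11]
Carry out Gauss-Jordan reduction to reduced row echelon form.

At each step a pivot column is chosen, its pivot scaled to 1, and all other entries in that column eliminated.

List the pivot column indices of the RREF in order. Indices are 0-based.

[1] R0 /= 4  ⇒  (1, 7, 3, 3)
     R1 -= 12·R0  ⇒  (0, 4, 1, 4)
     R2 -= 12·R0  ⇒  (0, 11, 4, 12)
[2] R1 /= 4  ⇒  (0, 1, 10, 1)
     R0 -= 7·R1  ⇒  (1, 0, 11, 9)
     R2 -= 11·R1  ⇒  (0, 0, 11, 1)
[3] R2 /= 11  ⇒  (0, 0, 1, 6)
     R0 -= 11·R2  ⇒  (1, 0, 0, 8)
     R1 -= 10·R2  ⇒  (0, 1, 0, 6)
     R3 -= 10·R2  ⇒  (0, 0, 0, 3)
[4] R3 /= 3  ⇒  (0, 0, 0, 1)
     R0 -= 8·R3  ⇒  (1, 0, 0, 0)
     R1 -= 6·R3  ⇒  (0, 1, 0, 0)
     R2 -= 6·R3  ⇒  (0, 0, 1, 0)

pivot columns: 0, 1, 2, 3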